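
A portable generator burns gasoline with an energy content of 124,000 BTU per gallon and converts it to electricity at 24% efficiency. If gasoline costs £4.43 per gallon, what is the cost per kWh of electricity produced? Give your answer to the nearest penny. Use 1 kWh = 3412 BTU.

Electrical output per gallon = 124,000 BTU × 0.24 / 3412 BTU/kWh = 8.722 kWh
Cost per kWh = £4.43 / 8.722 kWh = £0.508

£0.51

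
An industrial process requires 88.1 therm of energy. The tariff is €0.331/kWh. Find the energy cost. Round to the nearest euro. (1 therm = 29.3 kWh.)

88.1 therm × (29.3 kWh/therm) = 2,581 kWh
Cost = 2,581 kWh × €0.331/kWh = €854.42 ≈ €854

€854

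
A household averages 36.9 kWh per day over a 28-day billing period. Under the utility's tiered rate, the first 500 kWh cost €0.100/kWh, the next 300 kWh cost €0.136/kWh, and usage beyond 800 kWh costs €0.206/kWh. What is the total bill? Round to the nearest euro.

€139

Usage = 36.9 kWh/day × 28 days = 1033.2 kWh
First 500 kWh × €0.100 = €50.00
Next 300 kWh × €0.136 = €40.80
Remaining 233.2 kWh × €0.206 = €48.04
Total = €138.84 ≈ €139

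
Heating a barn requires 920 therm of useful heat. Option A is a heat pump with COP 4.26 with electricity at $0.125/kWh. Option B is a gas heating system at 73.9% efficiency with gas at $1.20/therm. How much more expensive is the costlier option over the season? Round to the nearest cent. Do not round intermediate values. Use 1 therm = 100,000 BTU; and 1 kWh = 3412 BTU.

Heat load = 920 therm × 100,000 = 92,000,000 BTU
Gas: input = 92,000,000 / 0.739 = 124,492,558 BTU = 1,245 therm → 1,245 × $1.20 = $1,493.91
Heat pump: 92,000,000 BTU / 3412 = 26,960 kWh heat; / 4.26 = 6,329 kWh in → × $0.125 = $791.19
Difference = |$1,493.91 − $791.19| = $702.72

$702.72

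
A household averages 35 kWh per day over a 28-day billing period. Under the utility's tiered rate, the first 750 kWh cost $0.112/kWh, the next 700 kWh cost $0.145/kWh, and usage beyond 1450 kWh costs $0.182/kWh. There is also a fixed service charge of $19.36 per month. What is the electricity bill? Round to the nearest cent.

$136.71

Usage = 35 kWh/day × 28 days = 980 kWh
First 750 kWh × $0.112 = $84.00
Next 230 kWh × $0.145 = $33.35
Remaining tier: 0 kWh (not reached)
Energy charge = $117.35; + service $19.36 = $136.71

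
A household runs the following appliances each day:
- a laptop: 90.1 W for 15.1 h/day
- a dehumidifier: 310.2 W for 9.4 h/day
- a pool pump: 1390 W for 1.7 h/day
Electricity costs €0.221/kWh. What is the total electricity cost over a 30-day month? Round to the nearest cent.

€44.02

laptop: 90.1 W × 15.1 h × 30 d = 40,815 Wh = 40.82 kWh
dehumidifier: 310.2 W × 9.4 h × 30 d = 87,476 Wh = 87.48 kWh
pool pump: 1390 W × 1.7 h × 30 d = 70,890 Wh = 70.89 kWh
Total energy = 40.82 + 87.48 + 70.89 = 199.2 kWh
Cost = 199.2 kWh × €0.221 = €44.02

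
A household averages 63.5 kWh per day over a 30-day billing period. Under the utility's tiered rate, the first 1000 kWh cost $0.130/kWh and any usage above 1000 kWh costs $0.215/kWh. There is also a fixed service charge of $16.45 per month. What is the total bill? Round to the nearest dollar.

$341

Usage = 63.5 kWh/day × 30 days = 1905 kWh
First 1000 kWh × $0.130 = $130.00
Remaining 905 kWh × $0.215 = $194.57
Energy charge = $324.57; + service $16.45 = $341.02 ≈ $341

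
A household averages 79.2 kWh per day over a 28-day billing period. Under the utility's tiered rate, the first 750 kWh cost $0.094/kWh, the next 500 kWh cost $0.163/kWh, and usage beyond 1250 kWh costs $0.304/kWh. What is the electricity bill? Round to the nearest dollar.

Usage = 79.2 kWh/day × 28 days = 2217.6 kWh
First 750 kWh × $0.094 = $70.50
Next 500 kWh × $0.163 = $81.50
Remaining 967.6 kWh × $0.304 = $294.15
Total = $446.15 ≈ $446

$446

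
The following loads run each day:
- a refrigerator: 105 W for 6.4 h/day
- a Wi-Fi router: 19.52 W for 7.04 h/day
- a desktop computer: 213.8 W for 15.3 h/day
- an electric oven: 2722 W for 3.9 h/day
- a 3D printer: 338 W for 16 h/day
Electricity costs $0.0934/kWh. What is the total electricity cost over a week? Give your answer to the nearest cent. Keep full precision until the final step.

$13.14

refrigerator: 105 W × 6.4 h × 7 d = 4,704 Wh = 4.704 kWh
Wi-Fi router: 19.52 W × 7.04 h × 7 d = 962 Wh = 0.9619 kWh
desktop computer: 213.8 W × 15.3 h × 7 d = 22,898 Wh = 22.9 kWh
electric oven: 2722 W × 3.9 h × 7 d = 74,311 Wh = 74.31 kWh
3D printer: 338 W × 16 h × 7 d = 37,856 Wh = 37.86 kWh
Total energy = 4.704 + 0.9619 + 22.9 + 74.31 + 37.86 = 140.7 kWh
Cost = 140.7 kWh × $0.0934 = $13.14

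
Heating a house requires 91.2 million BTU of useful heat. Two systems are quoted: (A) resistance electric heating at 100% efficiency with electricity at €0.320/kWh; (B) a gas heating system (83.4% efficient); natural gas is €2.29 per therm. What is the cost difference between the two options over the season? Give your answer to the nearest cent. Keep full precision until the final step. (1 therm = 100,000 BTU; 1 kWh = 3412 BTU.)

€6049.17

Heat load = 91.2 × 10⁶ BTU = 91,200,000 BTU
Gas: input = 91,200,000 / 0.834 = 109,352,518 BTU = 1,094 therm → 1,094 × €2.29 = €2,504.17
Electric: 91,200,000 BTU / 3412 = 26,730 kWh → × €0.320 = €8,553.34
Difference = |€2,504.17 − €8,553.34| = €6,049.17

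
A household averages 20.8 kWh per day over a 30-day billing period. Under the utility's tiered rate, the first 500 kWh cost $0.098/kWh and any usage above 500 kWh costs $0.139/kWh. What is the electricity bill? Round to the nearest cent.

Usage = 20.8 kWh/day × 30 days = 624 kWh
First 500 kWh × $0.098 = $49.00
Remaining 124 kWh × $0.139 = $17.24
Total = $66.24

$66.24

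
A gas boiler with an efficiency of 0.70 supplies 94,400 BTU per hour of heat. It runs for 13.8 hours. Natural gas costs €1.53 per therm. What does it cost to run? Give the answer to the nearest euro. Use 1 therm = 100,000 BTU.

€28

Heat delivered = 94,400 BTU/h × 13.8 h = 1,302,720 BTU
Gas input = 1,302,720 / 0.70 = 1,861,029 BTU
= 1,861,029 / 100,000 = 18.61 therm
Cost = 18.61 × €1.53/therm = €28.47 ≈ €28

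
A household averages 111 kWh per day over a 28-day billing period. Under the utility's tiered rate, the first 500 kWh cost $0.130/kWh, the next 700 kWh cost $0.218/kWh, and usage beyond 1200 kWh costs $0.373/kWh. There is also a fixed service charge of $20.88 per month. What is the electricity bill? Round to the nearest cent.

$950.16

Usage = 111 kWh/day × 28 days = 3108 kWh
First 500 kWh × $0.130 = $65.00
Next 700 kWh × $0.218 = $152.60
Remaining 1908 kWh × $0.373 = $711.68
Energy charge = $929.28; + service $20.88 = $950.16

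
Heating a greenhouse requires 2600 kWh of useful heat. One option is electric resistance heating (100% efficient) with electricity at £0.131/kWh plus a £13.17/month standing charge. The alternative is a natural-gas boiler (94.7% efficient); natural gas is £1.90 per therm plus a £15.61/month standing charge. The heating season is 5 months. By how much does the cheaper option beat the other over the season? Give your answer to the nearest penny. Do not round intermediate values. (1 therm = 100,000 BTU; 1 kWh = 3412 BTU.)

£150.41

Heat load = 2600 kWh × 3412 = 8,871,200 BTU
Gas: input = 8,871,200 / 0.947 = 9,367,687 BTU = 93.68 therm → 93.68 × £1.90 = £177.99; + 5 × £15.61 standing = £256.04
Electric: 8,871,200 BTU / 3412 = 2,600 kWh → × £0.131 = £340.60; + 5 × £13.17 standing = £406.45
Difference = |£256.04 − £406.45| = £150.41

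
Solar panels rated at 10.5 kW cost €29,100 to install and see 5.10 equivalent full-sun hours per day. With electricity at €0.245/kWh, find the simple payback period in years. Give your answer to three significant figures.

Daily generation = 10.5 kW × 5.10 h = 53.55 kWh
Annual generation = 53.55 × 365 = 19546 kWh
Annual savings = 19546 × €0.245 = €4,788.71
Payback = €29,100 / €4,788.71 = 6.08 years

6.08 years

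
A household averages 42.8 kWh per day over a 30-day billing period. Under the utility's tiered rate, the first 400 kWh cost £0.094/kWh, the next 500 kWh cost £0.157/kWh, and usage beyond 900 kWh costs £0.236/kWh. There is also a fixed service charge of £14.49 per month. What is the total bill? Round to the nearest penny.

Usage = 42.8 kWh/day × 30 days = 1284 kWh
First 400 kWh × £0.094 = £37.60
Next 500 kWh × £0.157 = £78.50
Remaining 384 kWh × £0.236 = £90.62
Energy charge = £206.72; + service £14.49 = £221.21

£221.21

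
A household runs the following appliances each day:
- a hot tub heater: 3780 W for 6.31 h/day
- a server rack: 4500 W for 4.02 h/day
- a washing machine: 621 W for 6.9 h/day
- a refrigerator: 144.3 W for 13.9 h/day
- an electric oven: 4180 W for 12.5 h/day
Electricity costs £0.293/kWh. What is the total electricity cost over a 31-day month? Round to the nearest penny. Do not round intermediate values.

£912.68

hot tub heater: 3780 W × 6.31 h × 31 d = 739,406 Wh = 739.4 kWh
server rack: 4500 W × 4.02 h × 31 d = 560,790 Wh = 560.8 kWh
washing machine: 621 W × 6.9 h × 31 d = 132,832 Wh = 132.8 kWh
refrigerator: 144.3 W × 13.9 h × 31 d = 62,179 Wh = 62.18 kWh
electric oven: 4180 W × 12.5 h × 31 d = 1,619,750 Wh = 1,620 kWh
Total energy = 739.4 + 560.8 + 132.8 + 62.18 + 1,620 = 3,115 kWh
Cost = 3,115 kWh × £0.293 = £912.68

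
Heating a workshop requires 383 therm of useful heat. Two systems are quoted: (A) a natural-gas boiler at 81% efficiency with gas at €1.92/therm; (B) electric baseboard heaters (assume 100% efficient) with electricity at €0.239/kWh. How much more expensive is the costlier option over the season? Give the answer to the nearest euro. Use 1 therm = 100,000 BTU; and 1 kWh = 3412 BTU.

€1775

Heat load = 383 therm × 100,000 = 38,300,000 BTU
Gas: input = 38,300,000 / 0.81 = 47,283,951 BTU = 472.8 therm → 472.8 × €1.92 = €907.85
Electric: 38,300,000 BTU / 3412 = 11,230 kWh → × €0.239 = €2,682.80
Difference = |€907.85 − €2,682.80| = €1,774.94 ≈ €1775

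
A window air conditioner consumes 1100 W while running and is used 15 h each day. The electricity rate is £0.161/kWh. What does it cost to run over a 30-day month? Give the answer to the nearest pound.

£80

Energy = 1100 W × 15 h/day × 30 days = 495,000 Wh = 495 kWh
Cost = 495 kWh × £0.161/kWh = £79.70 ≈ £80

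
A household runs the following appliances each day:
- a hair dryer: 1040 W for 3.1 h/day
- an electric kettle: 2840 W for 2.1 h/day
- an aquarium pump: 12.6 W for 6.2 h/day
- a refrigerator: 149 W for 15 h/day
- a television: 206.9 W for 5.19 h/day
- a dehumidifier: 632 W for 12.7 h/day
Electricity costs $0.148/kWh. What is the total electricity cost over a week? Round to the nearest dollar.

$21

hair dryer: 1040 W × 3.1 h × 7 d = 22,568 Wh = 22.57 kWh
electric kettle: 2840 W × 2.1 h × 7 d = 41,748 Wh = 41.75 kWh
aquarium pump: 12.6 W × 6.2 h × 7 d = 547 Wh = 0.5468 kWh
refrigerator: 149 W × 15 h × 7 d = 15,645 Wh = 15.64 kWh
television: 206.9 W × 5.19 h × 7 d = 7,517 Wh = 7.517 kWh
dehumidifier: 632 W × 12.7 h × 7 d = 56,185 Wh = 56.18 kWh
Total energy = 22.57 + 41.75 + 0.5468 + 15.64 + 7.517 + 56.18 = 144.2 kWh
Cost = 144.2 kWh × $0.148 = $21.34 ≈ $21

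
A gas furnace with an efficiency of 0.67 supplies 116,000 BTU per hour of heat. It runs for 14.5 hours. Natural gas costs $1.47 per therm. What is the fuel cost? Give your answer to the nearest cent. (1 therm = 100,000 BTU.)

Heat delivered = 116,000 BTU/h × 14.5 h = 1,682,000 BTU
Gas input = 1,682,000 / 0.67 = 2,510,448 BTU
= 2,510,448 / 100,000 = 25.1 therm
Cost = 25.1 × $1.47/therm = $36.90

$36.90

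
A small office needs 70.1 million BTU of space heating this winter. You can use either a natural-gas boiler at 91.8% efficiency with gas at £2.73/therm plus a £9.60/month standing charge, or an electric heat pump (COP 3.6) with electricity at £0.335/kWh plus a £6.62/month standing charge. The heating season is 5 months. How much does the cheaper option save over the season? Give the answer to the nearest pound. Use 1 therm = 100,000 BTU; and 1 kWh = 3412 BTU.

Heat load = 70.1 × 10⁶ BTU = 70,100,000 BTU
Gas: input = 70,100,000 / 0.918 = 76,361,656 BTU = 763.6 therm → 763.6 × £2.73 = £2,084.67; + 5 × £9.60 standing = £2,132.67
Heat pump: 70,100,000 BTU / 3412 = 20,550 kWh heat; / 3.6 = 5,707 kWh in → × £0.335 = £1,911.84; + 5 × £6.62 standing = £1,944.94
Difference = |£2,132.67 − £1,944.94| = £187.73 ≈ £188

£188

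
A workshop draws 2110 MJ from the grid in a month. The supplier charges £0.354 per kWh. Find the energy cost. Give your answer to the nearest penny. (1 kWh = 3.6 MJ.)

£207.48

2110 MJ × (0.27778 kWh/MJ) = 586.1 kWh
Cost = 586.1 kWh × £0.354/kWh = £207.48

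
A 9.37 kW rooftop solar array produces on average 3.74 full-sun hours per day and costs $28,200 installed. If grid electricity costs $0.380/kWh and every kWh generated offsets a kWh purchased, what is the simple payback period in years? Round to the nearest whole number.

Daily generation = 9.37 kW × 3.74 h = 35.04 kWh
Annual generation = 35.04 × 365 = 12791 kWh
Annual savings = 12791 × $0.380 = $4,860.58
Payback = $28,200 / $4,860.58 = 5.8 years

6 years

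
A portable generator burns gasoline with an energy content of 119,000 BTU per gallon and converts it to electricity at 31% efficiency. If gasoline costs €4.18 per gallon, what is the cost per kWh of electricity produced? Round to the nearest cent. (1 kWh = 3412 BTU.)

Electrical output per gallon = 119,000 BTU × 0.31 / 3412 BTU/kWh = 10.81 kWh
Cost per kWh = €4.18 / 10.81 kWh = €0.387

€0.39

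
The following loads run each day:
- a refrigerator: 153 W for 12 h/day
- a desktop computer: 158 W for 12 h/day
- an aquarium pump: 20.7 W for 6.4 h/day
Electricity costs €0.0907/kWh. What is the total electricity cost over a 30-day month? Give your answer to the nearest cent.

refrigerator: 153 W × 12 h × 30 d = 55,080 Wh = 55.08 kWh
desktop computer: 158 W × 12 h × 30 d = 56,880 Wh = 56.88 kWh
aquarium pump: 20.7 W × 6.4 h × 30 d = 3,974 Wh = 3.974 kWh
Total energy = 55.08 + 56.88 + 3.974 = 115.9 kWh
Cost = 115.9 kWh × €0.0907 = €10.52

€10.52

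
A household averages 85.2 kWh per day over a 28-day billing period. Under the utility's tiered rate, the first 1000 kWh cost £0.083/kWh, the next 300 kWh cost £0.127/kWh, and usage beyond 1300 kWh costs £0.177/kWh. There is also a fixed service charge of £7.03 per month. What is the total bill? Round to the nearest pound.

Usage = 85.2 kWh/day × 28 days = 2385.6 kWh
First 1000 kWh × £0.083 = £83.00
Next 300 kWh × £0.127 = £38.10
Remaining 1085.6 kWh × £0.177 = £192.15
Energy charge = £313.25; + service £7.03 = £320.28 ≈ £320

£320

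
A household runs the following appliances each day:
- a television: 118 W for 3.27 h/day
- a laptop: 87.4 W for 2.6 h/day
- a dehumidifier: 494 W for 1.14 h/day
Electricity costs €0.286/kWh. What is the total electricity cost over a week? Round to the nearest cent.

television: 118 W × 3.27 h × 7 d = 2,701 Wh = 2.701 kWh
laptop: 87.4 W × 2.6 h × 7 d = 1,591 Wh = 1.591 kWh
dehumidifier: 494 W × 1.14 h × 7 d = 3,942 Wh = 3.942 kWh
Total energy = 2.701 + 1.591 + 3.942 = 8.234 kWh
Cost = 8.234 kWh × €0.286 = €2.35

€2.35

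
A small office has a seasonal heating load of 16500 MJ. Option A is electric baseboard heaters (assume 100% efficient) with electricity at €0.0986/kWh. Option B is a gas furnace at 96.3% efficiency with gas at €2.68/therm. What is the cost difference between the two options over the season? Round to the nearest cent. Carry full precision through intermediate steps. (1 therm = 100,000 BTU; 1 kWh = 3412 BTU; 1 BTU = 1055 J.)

Heat load = 16500 MJ = 16,500,000,000 J / 1055 = 15,639,810 BTU
Gas: input = 15,639,810 / 0.963 = 16,240,717 BTU = 162.4 therm → 162.4 × €2.68 = €435.25
Electric: 15,639,810 BTU / 3412 = 4,584 kWh → × €0.0986 = €451.96
Difference = |€435.25 − €451.96| = €16.71

€16.71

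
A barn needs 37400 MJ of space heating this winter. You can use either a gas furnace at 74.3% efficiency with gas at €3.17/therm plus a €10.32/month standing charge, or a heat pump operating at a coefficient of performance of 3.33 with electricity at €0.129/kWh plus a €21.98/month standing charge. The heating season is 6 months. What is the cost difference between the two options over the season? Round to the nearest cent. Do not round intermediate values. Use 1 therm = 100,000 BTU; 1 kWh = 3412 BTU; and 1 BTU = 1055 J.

€1040.03

Heat load = 37400 MJ = 37,400,000,000 J / 1055 = 35,450,237 BTU
Gas: input = 35,450,237 / 0.743 = 47,712,297 BTU = 477.1 therm → 477.1 × €3.17 = €1,512.48; + 6 × €10.32 standing = €1,574.40
Heat pump: 35,450,237 BTU / 3412 = 10,390 kWh heat; / 3.33 = 3,120 kWh in → × €0.129 = €402.49; + 6 × €21.98 standing = €534.37
Difference = |€1,574.40 − €534.37| = €1,040.03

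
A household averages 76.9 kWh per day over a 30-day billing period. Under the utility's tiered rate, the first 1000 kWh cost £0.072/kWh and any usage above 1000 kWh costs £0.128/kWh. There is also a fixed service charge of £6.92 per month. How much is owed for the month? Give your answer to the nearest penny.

£246.22

Usage = 76.9 kWh/day × 30 days = 2307 kWh
First 1000 kWh × £0.072 = £72.00
Remaining 1307 kWh × £0.128 = £167.30
Energy charge = £239.30; + service £6.92 = £246.22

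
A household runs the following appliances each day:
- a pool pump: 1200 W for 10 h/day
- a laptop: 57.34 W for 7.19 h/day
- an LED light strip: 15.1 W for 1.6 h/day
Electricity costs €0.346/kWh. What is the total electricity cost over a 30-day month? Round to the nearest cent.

€129.09

pool pump: 1200 W × 10 h × 30 d = 360,000 Wh = 360 kWh
laptop: 57.34 W × 7.19 h × 30 d = 12,368 Wh = 12.37 kWh
LED light strip: 15.1 W × 1.6 h × 30 d = 725 Wh = 0.7248 kWh
Total energy = 360 + 12.37 + 0.7248 = 373.1 kWh
Cost = 373.1 kWh × €0.346 = €129.09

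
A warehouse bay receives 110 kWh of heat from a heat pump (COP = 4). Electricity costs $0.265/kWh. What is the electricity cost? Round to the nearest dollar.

$7

Electrical input = 110 kWh / 4 = 27.5 kWh
Cost = 27.5 × $0.265/kWh = $7.29 ≈ $7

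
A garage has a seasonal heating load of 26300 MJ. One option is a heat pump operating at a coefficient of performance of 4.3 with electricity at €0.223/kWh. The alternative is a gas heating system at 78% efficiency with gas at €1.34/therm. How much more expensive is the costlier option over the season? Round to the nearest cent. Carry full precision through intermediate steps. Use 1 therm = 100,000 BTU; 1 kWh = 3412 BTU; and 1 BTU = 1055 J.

€49.36

Heat load = 26300 MJ = 26,300,000,000 J / 1055 = 24,928,910 BTU
Gas: input = 24,928,910 / 0.78 = 31,960,141 BTU = 319.6 therm → 319.6 × €1.34 = €428.27
Heat pump: 24,928,910 BTU / 3412 = 7,306 kWh heat; / 4.3 = 1,699 kWh in → × €0.223 = €378.91
Difference = |€428.27 − €378.91| = €49.36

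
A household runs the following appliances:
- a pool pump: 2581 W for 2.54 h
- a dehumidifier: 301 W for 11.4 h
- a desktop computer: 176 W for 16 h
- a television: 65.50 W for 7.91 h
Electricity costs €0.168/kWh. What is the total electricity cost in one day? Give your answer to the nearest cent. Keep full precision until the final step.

€2.24

pool pump: 2581 W × 2.54 h = 6,556 Wh = 6.556 kWh
dehumidifier: 301 W × 11.4 h = 3,431 Wh = 3.431 kWh
desktop computer: 176 W × 16 h = 2,816 Wh = 2.816 kWh
television: 65.50 W × 7.91 h = 518 Wh = 0.5181 kWh
Total energy = 6.556 + 3.431 + 2.816 + 0.5181 = 13.32 kWh
Cost = 13.32 kWh × €0.168 = €2.24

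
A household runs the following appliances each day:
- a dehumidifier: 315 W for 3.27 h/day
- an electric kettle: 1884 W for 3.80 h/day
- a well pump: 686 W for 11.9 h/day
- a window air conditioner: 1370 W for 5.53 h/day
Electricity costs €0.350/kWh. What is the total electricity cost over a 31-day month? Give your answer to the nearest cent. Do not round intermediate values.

€259.63

dehumidifier: 315 W × 3.27 h × 31 d = 31,932 Wh = 31.93 kWh
electric kettle: 1884 W × 3.80 h × 31 d = 221,935 Wh = 221.9 kWh
well pump: 686 W × 11.9 h × 31 d = 253,065 Wh = 253.1 kWh
window air conditioner: 1370 W × 5.53 h × 31 d = 234,859 Wh = 234.9 kWh
Total energy = 31.93 + 221.9 + 253.1 + 234.9 = 741.8 kWh
Cost = 741.8 kWh × €0.350 = €259.63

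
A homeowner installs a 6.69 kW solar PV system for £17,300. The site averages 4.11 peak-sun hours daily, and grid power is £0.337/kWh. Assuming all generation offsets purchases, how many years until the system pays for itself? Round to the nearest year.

Daily generation = 6.69 kW × 4.11 h = 27.5 kWh
Annual generation = 27.5 × 365 = 10036 kWh
Annual savings = 10036 × £0.337 = £3,382.13
Payback = £17,300 / £3,382.13 = 5.12 years

5 years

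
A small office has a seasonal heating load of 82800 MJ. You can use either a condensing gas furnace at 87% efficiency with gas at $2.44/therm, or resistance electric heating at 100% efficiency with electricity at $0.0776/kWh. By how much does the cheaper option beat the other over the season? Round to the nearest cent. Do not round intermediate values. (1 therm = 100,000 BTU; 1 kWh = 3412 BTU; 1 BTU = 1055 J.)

Heat load = 82800 MJ = 82,800,000,000 J / 1055 = 78,483,412 BTU
Gas: input = 78,483,412 / 0.87 = 90,210,819 BTU = 902.1 therm → 902.1 × $2.44 = $2,201.14
Electric: 78,483,412 BTU / 3412 = 23,000 kWh → × $0.0776 = $1,784.97
Difference = |$2,201.14 − $1,784.97| = $416.18

$416.18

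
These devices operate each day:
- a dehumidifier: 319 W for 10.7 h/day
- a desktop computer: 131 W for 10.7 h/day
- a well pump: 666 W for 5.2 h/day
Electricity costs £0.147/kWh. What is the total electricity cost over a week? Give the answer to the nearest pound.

£9

dehumidifier: 319 W × 10.7 h × 7 d = 23,893 Wh = 23.89 kWh
desktop computer: 131 W × 10.7 h × 7 d = 9,812 Wh = 9.812 kWh
well pump: 666 W × 5.2 h × 7 d = 24,242 Wh = 24.24 kWh
Total energy = 23.89 + 9.812 + 24.24 = 57.95 kWh
Cost = 57.95 kWh × £0.147 = £8.52 ≈ £9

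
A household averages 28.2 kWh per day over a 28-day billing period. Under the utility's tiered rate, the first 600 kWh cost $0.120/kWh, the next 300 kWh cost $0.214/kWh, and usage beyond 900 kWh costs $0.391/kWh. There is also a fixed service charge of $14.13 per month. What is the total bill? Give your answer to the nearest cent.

$126.70

Usage = 28.2 kWh/day × 28 days = 789.6 kWh
First 600 kWh × $0.120 = $72.00
Next 189.6 kWh × $0.214 = $40.57
Remaining tier: 0 kWh (not reached)
Energy charge = $112.57; + service $14.13 = $126.70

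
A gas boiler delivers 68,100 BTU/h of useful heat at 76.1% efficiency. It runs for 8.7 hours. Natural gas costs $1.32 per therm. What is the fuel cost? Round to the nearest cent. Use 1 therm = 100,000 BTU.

$10.28

Heat delivered = 68,100 BTU/h × 8.7 h = 592,470 BTU
Gas input = 592,470 / 0.761 = 778,541 BTU
= 778,541 / 100,000 = 7.785 therm
Cost = 7.785 × $1.32/therm = $10.28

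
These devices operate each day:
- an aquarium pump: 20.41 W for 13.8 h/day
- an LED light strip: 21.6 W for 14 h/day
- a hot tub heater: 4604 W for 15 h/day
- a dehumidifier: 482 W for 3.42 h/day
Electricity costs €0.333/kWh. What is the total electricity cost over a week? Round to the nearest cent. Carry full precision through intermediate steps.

€166.18

aquarium pump: 20.41 W × 13.8 h × 7 d = 1,972 Wh = 1.972 kWh
LED light strip: 21.6 W × 14 h × 7 d = 2,117 Wh = 2.117 kWh
hot tub heater: 4604 W × 15 h × 7 d = 483,420 Wh = 483.4 kWh
dehumidifier: 482 W × 3.42 h × 7 d = 11,539 Wh = 11.54 kWh
Total energy = 1.972 + 2.117 + 483.4 + 11.54 = 499 kWh
Cost = 499 kWh × €0.333 = €166.18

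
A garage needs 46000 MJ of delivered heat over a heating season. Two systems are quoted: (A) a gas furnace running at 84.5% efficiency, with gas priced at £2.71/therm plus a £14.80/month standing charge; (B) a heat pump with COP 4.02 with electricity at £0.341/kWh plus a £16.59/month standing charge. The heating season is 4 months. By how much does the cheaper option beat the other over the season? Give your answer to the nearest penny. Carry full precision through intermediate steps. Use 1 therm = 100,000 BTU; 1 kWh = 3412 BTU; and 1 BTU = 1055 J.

Heat load = 46000 MJ = 46,000,000,000 J / 1055 = 43,601,896 BTU
Gas: input = 43,601,896 / 0.845 = 51,599,877 BTU = 516 therm → 516 × £2.71 = £1,398.36; + 4 × £14.80 standing = £1,457.56
Heat pump: 43,601,896 BTU / 3412 = 12,780 kWh heat; / 4.02 = 3,179 kWh in → × £0.341 = £1,083.99; + 4 × £16.59 standing = £1,150.35
Difference = |£1,457.56 − £1,150.35| = £307.21

£307.21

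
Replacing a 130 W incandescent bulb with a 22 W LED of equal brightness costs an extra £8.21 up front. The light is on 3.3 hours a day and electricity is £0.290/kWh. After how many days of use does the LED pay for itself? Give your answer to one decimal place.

79.4 days

Power saved = 130 − 22 = 108 W
Daily energy saved = 108 W × 3.3 h = 356.4 Wh = 0.3564 kWh
Daily savings = 0.3564 × £0.290 = £0.1034
Payback = £8.21 / £0.1034 per day = 79.43 days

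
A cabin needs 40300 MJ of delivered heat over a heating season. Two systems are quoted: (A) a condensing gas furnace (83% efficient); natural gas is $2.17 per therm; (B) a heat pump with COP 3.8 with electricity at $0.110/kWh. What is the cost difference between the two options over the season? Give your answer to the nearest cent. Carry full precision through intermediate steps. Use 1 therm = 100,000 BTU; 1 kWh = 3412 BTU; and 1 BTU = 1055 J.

$674.62

Heat load = 40300 MJ = 40,300,000,000 J / 1055 = 38,199,052 BTU
Gas: input = 38,199,052 / 0.83 = 46,022,954 BTU = 460.2 therm → 460.2 × $2.17 = $998.70
Heat pump: 38,199,052 BTU / 3412 = 11,200 kWh heat; / 3.8 = 2,946 kWh in → × $0.110 = $324.08
Difference = |$998.70 − $324.08| = $674.62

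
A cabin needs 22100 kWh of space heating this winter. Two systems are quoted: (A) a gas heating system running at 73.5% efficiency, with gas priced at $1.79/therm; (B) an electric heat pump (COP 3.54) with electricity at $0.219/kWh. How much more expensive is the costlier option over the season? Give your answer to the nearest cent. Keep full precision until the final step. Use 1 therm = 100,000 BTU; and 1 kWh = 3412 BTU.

$469.20

Heat load = 22100 kWh × 3412 = 75,405,200 BTU
Gas: input = 75,405,200 / 0.735 = 102,592,109 BTU = 1,026 therm → 1,026 × $1.79 = $1,836.40
Heat pump: 75,405,200 BTU / 3412 = 22,100 kWh heat; / 3.54 = 6,243 kWh in → × $0.219 = $1,367.20
Difference = |$1,836.40 − $1,367.20| = $469.20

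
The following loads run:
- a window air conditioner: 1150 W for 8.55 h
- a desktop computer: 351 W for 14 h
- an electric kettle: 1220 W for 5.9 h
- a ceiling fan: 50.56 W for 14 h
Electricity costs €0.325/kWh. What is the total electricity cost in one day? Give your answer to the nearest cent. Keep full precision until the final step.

window air conditioner: 1150 W × 8.55 h = 9,832 Wh = 9.832 kWh
desktop computer: 351 W × 14 h = 4,914 Wh = 4.914 kWh
electric kettle: 1220 W × 5.9 h = 7,198 Wh = 7.198 kWh
ceiling fan: 50.56 W × 14 h = 708 Wh = 0.7078 kWh
Total energy = 9.832 + 4.914 + 7.198 + 0.7078 = 22.65 kWh
Cost = 22.65 kWh × €0.325 = €7.36

€7.36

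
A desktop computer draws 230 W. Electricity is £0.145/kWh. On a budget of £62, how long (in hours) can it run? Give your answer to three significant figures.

Energy budget = £62 / £0.145 per kWh = 427.6 kWh = 427,586 Wh
Runtime = 427,586 Wh / 230 W = 1,859 h

1860 h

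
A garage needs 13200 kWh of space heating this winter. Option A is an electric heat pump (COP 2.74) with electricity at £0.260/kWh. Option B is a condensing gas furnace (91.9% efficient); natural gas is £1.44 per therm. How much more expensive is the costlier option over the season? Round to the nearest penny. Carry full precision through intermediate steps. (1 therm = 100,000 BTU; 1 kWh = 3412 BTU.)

£546.84

Heat load = 13200 kWh × 3412 = 45,038,400 BTU
Gas: input = 45,038,400 / 0.919 = 49,008,052 BTU = 490.1 therm → 490.1 × £1.44 = £705.72
Heat pump: 45,038,400 BTU / 3412 = 13,200 kWh heat; / 2.74 = 4,818 kWh in → × £0.260 = £1,252.55
Difference = |£705.72 − £1,252.55| = £546.84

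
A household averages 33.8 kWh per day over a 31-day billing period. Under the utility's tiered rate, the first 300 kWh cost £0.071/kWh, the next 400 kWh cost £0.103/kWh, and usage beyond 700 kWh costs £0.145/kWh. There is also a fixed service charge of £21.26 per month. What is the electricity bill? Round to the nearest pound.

Usage = 33.8 kWh/day × 31 days = 1047.8 kWh
First 300 kWh × £0.071 = £21.30
Next 400 kWh × £0.103 = £41.20
Remaining 347.8 kWh × £0.145 = £50.43
Energy charge = £112.93; + service £21.26 = £134.19 ≈ £134

£134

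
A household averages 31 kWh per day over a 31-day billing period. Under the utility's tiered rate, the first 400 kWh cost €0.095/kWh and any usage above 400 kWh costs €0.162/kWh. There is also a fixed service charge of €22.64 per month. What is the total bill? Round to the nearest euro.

Usage = 31 kWh/day × 31 days = 961 kWh
First 400 kWh × €0.095 = €38.00
Remaining 561 kWh × €0.162 = €90.88
Energy charge = €128.88; + service €22.64 = €151.52 ≈ €152

€152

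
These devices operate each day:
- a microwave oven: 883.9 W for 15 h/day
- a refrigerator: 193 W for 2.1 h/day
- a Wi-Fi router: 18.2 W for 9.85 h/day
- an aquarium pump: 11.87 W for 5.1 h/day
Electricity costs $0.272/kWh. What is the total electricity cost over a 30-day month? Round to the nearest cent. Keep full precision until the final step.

microwave oven: 883.9 W × 15 h × 30 d = 397,755 Wh = 397.8 kWh
refrigerator: 193 W × 2.1 h × 30 d = 12,159 Wh = 12.16 kWh
Wi-Fi router: 18.2 W × 9.85 h × 30 d = 5,378 Wh = 5.378 kWh
aquarium pump: 11.87 W × 5.1 h × 30 d = 1,816 Wh = 1.816 kWh
Total energy = 397.8 + 12.16 + 5.378 + 1.816 = 417.1 kWh
Cost = 417.1 kWh × $0.272 = $113.45

$113.45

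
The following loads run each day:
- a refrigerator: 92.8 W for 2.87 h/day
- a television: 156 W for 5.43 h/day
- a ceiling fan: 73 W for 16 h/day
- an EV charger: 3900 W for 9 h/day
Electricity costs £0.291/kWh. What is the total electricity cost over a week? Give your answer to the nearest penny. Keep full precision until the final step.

refrigerator: 92.8 W × 2.87 h × 7 d = 1,864 Wh = 1.864 kWh
television: 156 W × 5.43 h × 7 d = 5,930 Wh = 5.93 kWh
ceiling fan: 73 W × 16 h × 7 d = 8,176 Wh = 8.176 kWh
EV charger: 3900 W × 9 h × 7 d = 245,700 Wh = 245.7 kWh
Total energy = 1.864 + 5.93 + 8.176 + 245.7 = 261.7 kWh
Cost = 261.7 kWh × £0.291 = £76.15

£76.15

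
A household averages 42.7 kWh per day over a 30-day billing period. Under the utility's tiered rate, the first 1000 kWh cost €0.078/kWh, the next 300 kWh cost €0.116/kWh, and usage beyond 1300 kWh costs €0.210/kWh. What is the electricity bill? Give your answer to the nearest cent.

Usage = 42.7 kWh/day × 30 days = 1281 kWh
First 1000 kWh × €0.078 = €78.00
Next 281 kWh × €0.116 = €32.60
Remaining tier: 0 kWh (not reached)
Total = €110.60

€110.60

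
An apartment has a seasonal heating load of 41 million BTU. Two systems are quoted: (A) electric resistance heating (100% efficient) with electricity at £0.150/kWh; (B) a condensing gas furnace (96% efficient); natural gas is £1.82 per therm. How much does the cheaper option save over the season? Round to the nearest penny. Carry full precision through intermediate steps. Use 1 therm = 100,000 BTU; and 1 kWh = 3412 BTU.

Heat load = 41 × 10⁶ BTU = 41,000,000 BTU
Gas: input = 41,000,000 / 0.96 = 42,708,333 BTU = 427.1 therm → 427.1 × £1.82 = £777.29
Electric: 41,000,000 BTU / 3412 = 12,020 kWh → × £0.150 = £1,802.46
Difference = |£777.29 − £1,802.46| = £1,025.17

£1025.17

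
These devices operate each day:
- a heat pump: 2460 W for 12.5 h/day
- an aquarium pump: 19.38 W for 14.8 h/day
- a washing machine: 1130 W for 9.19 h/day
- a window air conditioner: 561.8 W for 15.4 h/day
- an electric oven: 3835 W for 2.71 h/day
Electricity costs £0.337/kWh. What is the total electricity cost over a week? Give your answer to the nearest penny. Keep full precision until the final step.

£142.64

heat pump: 2460 W × 12.5 h × 7 d = 215,250 Wh = 215.2 kWh
aquarium pump: 19.38 W × 14.8 h × 7 d = 2,008 Wh = 2.008 kWh
washing machine: 1130 W × 9.19 h × 7 d = 72,693 Wh = 72.69 kWh
window air conditioner: 561.8 W × 15.4 h × 7 d = 60,562 Wh = 60.56 kWh
electric oven: 3835 W × 2.71 h × 7 d = 72,750 Wh = 72.75 kWh
Total energy = 215.2 + 2.008 + 72.69 + 60.56 + 72.75 = 423.3 kWh
Cost = 423.3 kWh × £0.337 = £142.64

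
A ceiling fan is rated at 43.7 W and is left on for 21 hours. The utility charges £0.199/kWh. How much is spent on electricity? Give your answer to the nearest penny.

£0.18

Energy = 43.7 W × 21 h = 918 Wh = 0.9177 kWh
Cost = 0.9177 kWh × £0.199/kWh = £0.18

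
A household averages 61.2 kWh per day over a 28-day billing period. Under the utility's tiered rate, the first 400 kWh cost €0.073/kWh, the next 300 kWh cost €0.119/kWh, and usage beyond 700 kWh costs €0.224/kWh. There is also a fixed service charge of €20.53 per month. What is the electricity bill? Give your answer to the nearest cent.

Usage = 61.2 kWh/day × 28 days = 1713.6 kWh
First 400 kWh × €0.073 = €29.20
Next 300 kWh × €0.119 = €35.70
Remaining 1013.6 kWh × €0.224 = €227.05
Energy charge = €291.95; + service €20.53 = €312.48

€312.48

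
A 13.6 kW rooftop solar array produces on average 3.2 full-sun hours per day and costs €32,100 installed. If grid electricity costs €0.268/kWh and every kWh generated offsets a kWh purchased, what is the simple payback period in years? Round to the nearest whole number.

Daily generation = 13.6 kW × 3.2 h = 43.52 kWh
Annual generation = 43.52 × 365 = 15885 kWh
Annual savings = 15885 × €0.268 = €4,257.13
Payback = €32,100 / €4,257.13 = 7.54 years

8 years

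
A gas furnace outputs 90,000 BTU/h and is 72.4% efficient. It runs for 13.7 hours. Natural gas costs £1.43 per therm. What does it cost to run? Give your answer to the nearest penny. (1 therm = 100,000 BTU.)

£24.35

Heat delivered = 90,000 BTU/h × 13.7 h = 1,233,000 BTU
Gas input = 1,233,000 / 0.724 = 1,703,039 BTU
= 1,703,039 / 100,000 = 17.03 therm
Cost = 17.03 × £1.43/therm = £24.35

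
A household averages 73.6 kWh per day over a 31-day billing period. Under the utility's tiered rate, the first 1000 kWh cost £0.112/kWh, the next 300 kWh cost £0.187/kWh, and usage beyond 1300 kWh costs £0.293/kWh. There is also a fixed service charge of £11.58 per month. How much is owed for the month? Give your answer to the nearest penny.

£467.29

Usage = 73.6 kWh/day × 31 days = 2281.6 kWh
First 1000 kWh × £0.112 = £112.00
Next 300 kWh × £0.187 = £56.10
Remaining 981.6 kWh × £0.293 = £287.61
Energy charge = £455.71; + service £11.58 = £467.29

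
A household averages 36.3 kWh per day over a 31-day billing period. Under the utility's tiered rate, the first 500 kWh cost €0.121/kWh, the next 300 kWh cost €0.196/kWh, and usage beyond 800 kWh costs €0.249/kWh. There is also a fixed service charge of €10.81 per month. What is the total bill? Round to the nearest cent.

€211.11

Usage = 36.3 kWh/day × 31 days = 1125.3 kWh
First 500 kWh × €0.121 = €60.50
Next 300 kWh × €0.196 = €58.80
Remaining 325.3 kWh × €0.249 = €81.00
Energy charge = €200.30; + service €10.81 = €211.11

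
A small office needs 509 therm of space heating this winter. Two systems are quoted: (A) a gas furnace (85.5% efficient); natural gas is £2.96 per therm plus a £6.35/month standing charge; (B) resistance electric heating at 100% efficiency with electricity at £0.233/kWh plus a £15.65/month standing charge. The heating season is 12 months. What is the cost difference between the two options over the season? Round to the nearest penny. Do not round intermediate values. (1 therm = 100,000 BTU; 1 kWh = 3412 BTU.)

£1825.33

Heat load = 509 therm × 100,000 = 50,900,000 BTU
Gas: input = 50,900,000 / 0.855 = 59,532,164 BTU = 595.3 therm → 595.3 × £2.96 = £1,762.15; + 12 × £6.35 standing = £1,838.35
Electric: 50,900,000 BTU / 3412 = 14,920 kWh → × £0.233 = £3,475.88; + 12 × £15.65 standing = £3,663.68
Difference = |£1,838.35 − £3,663.68| = £1,825.33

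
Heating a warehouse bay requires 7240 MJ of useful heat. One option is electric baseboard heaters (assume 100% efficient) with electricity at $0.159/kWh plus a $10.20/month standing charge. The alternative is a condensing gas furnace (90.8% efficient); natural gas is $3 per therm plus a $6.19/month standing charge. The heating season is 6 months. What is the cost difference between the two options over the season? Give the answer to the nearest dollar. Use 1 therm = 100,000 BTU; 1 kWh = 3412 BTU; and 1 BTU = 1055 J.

Heat load = 7240 MJ = 7,240,000,000 J / 1055 = 6,862,559 BTU
Gas: input = 6,862,559 / 0.908 = 7,557,885 BTU = 75.58 therm → 75.58 × $3 = $226.74; + 6 × $6.19 standing = $263.88
Electric: 6,862,559 BTU / 3412 = 2,011 kWh → × $0.159 = $319.80; + 6 × $10.20 standing = $381.00
Difference = |$263.88 − $381.00| = $117.12 ≈ $117

$117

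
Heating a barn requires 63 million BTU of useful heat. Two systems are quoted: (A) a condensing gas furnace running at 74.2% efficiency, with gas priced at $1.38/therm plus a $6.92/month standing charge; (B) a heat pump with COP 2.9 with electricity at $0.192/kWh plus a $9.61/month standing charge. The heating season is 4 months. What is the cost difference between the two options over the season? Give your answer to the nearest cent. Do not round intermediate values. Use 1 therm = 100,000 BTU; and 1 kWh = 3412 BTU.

$61.52

Heat load = 63 × 10⁶ BTU = 63,000,000 BTU
Gas: input = 63,000,000 / 0.742 = 84,905,660 BTU = 849.1 therm → 849.1 × $1.38 = $1,171.70; + 4 × $6.92 standing = $1,199.38
Heat pump: 63,000,000 BTU / 3412 = 18,460 kWh heat; / 2.9 = 6,367 kWh in → × $0.192 = $1,222.46; + 4 × $9.61 standing = $1,260.90
Difference = |$1,199.38 − $1,260.90| = $61.52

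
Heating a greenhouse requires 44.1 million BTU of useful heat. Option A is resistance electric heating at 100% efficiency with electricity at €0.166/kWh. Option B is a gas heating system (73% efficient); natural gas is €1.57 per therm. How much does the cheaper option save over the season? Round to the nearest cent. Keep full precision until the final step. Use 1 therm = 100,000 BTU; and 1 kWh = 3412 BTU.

€1197.09

Heat load = 44.1 × 10⁶ BTU = 44,100,000 BTU
Gas: input = 44,100,000 / 0.73 = 60,410,959 BTU = 604.1 therm → 604.1 × €1.57 = €948.45
Electric: 44,100,000 BTU / 3412 = 12,920 kWh → × €0.166 = €2,145.55
Difference = |€948.45 − €2,145.55| = €1,197.09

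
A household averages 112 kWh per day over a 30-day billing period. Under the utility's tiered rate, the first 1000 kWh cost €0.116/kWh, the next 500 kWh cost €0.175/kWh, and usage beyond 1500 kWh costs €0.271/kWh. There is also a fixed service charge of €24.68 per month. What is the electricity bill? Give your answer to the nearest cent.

€732.24

Usage = 112 kWh/day × 30 days = 3360 kWh
First 1000 kWh × €0.116 = €116.00
Next 500 kWh × €0.175 = €87.50
Remaining 1860 kWh × €0.271 = €504.06
Energy charge = €707.56; + service €24.68 = €732.24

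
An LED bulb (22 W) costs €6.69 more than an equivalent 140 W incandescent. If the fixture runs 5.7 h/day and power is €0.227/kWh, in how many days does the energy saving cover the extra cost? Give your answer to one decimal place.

Power saved = 140 − 22 = 118 W
Daily energy saved = 118 W × 5.7 h = 672.6 Wh = 0.6726 kWh
Daily savings = 0.6726 × €0.227 = €0.1527
Payback = €6.69 / €0.1527 per day = 43.82 days

43.8 days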